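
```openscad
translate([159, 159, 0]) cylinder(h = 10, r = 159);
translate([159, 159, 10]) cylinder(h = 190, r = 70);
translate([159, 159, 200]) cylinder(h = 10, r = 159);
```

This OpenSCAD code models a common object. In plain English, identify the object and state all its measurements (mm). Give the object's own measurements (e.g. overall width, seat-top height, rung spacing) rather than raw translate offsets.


A spool: two coaxial disc flanges of radius 159 mm and thickness 10 mm, joined by a core cylinder of radius 70 mm and height 190 mm. The lower flange rests on z = 0 and the three cylinders share a vertical axis.


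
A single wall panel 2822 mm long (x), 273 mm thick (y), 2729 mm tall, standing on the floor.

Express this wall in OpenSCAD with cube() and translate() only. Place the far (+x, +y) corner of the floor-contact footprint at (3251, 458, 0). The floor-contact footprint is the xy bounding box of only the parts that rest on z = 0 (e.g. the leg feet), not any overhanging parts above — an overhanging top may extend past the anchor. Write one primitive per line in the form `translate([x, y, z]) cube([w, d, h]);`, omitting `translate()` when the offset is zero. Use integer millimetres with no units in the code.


translate([429, 185, 0]) cube([2822, 273, 2729]);


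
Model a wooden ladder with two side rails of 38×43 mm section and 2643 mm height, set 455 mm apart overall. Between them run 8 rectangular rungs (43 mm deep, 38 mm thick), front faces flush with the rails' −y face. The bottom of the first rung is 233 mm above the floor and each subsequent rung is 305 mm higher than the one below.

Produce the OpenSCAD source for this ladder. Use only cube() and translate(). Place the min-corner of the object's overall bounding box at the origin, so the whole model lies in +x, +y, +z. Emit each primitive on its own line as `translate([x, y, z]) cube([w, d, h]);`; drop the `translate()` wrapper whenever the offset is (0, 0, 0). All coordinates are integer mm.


// rung span = 455 - 2*38 = 379
// rung[k] z = 233 + k*305
cube([38, 43, 2643]);
translate([417, 0, 0]) cube([38, 43, 2643]);
translate([38, 0, 233]) cube([379, 43, 38]);
translate([38, 0, 538]) cube([379, 43, 38]);
translate([38, 0, 843]) cube([379, 43, 38]);
translate([38, 0, 1148]) cube([379, 43, 38]);
translate([38, 0, 1453]) cube([379, 43, 38]);
translate([38, 0, 1758]) cube([379, 43, 38]);
translate([38, 0, 2063]) cube([379, 43, 38]);
translate([38, 0, 2368]) cube([379, 43, 38]);


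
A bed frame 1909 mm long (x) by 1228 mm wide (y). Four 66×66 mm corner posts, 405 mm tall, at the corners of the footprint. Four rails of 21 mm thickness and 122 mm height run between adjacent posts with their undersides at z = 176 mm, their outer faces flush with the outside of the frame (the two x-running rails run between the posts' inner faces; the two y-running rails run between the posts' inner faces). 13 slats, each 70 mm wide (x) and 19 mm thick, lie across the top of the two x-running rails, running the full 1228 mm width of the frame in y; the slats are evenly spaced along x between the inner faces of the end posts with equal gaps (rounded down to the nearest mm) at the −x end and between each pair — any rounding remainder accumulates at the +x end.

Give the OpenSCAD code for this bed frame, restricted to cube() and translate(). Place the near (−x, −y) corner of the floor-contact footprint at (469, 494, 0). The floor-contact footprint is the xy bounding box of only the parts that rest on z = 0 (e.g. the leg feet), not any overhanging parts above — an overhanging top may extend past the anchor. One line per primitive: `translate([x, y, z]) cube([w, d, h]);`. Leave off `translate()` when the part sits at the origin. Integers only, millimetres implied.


translate([469, 494, 0]) cube([66, 66, 405]);
translate([469, 1656, 0]) cube([66, 66, 405]);
translate([2312, 494, 0]) cube([66, 66, 405]);
translate([2312, 1656, 0]) cube([66, 66, 405]);
translate([535, 494, 176]) cube([1777, 21, 122]);
translate([535, 1701, 176]) cube([1777, 21, 122]);
translate([469, 560, 176]) cube([21, 1096, 122]);
translate([2357, 560, 176]) cube([21, 1096, 122]);
translate([596, 494, 298]) cube([70, 1228, 19]);
translate([727, 494, 298]) cube([70, 1228, 19]);
translate([858, 494, 298]) cube([70, 1228, 19]);
translate([989, 494, 298]) cube([70, 1228, 19]);
translate([1120, 494, 298]) cube([70, 1228, 19]);
translate([1251, 494, 298]) cube([70, 1228, 19]);
translate([1382, 494, 298]) cube([70, 1228, 19]);
translate([1513, 494, 298]) cube([70, 1228, 19]);
translate([1644, 494, 298]) cube([70, 1228, 19]);
translate([1775, 494, 298]) cube([70, 1228, 19]);
translate([1906, 494, 298]) cube([70, 1228, 19]);
translate([2037, 494, 298]) cube([70, 1228, 19]);
translate([2168, 494, 298]) cube([70, 1228, 19]);


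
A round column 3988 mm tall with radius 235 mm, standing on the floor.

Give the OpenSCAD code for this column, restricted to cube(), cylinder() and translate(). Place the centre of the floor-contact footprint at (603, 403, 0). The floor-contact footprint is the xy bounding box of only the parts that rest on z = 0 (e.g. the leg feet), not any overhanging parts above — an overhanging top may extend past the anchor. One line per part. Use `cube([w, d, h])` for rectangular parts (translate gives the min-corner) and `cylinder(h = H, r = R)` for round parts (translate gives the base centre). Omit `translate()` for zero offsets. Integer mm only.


translate([603, 403, 0]) cylinder(h = 3988, r = 235);


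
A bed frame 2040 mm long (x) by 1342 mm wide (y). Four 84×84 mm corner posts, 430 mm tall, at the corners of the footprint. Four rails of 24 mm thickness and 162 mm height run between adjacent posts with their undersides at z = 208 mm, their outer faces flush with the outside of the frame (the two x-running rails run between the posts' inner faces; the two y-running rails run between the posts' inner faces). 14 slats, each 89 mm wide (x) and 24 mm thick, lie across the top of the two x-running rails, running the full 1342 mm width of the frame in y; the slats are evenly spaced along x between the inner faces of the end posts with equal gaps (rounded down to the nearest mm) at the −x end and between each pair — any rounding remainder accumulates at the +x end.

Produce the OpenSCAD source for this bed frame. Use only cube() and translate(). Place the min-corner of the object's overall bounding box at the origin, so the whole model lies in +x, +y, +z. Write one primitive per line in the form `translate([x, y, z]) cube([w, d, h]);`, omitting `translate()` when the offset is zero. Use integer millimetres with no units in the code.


cube([84, 84, 430]);
translate([0, 1258, 0]) cube([84, 84, 430]);
translate([1956, 0, 0]) cube([84, 84, 430]);
translate([1956, 1258, 0]) cube([84, 84, 430]);
translate([84, 0, 208]) cube([1872, 24, 162]);
translate([84, 1318, 208]) cube([1872, 24, 162]);
translate([0, 84, 208]) cube([24, 1174, 162]);
translate([2016, 84, 208]) cube([24, 1174, 162]);
translate([125, 0, 370]) cube([89, 1342, 24]);
translate([255, 0, 370]) cube([89, 1342, 24]);
translate([385, 0, 370]) cube([89, 1342, 24]);
translate([515, 0, 370]) cube([89, 1342, 24]);
translate([645, 0, 370]) cube([89, 1342, 24]);
translate([775, 0, 370]) cube([89, 1342, 24]);
translate([905, 0, 370]) cube([89, 1342, 24]);
translate([1035, 0, 370]) cube([89, 1342, 24]);
translate([1165, 0, 370]) cube([89, 1342, 24]);
translate([1295, 0, 370]) cube([89, 1342, 24]);
translate([1425, 0, 370]) cube([89, 1342, 24]);
translate([1555, 0, 370]) cube([89, 1342, 24]);
translate([1685, 0, 370]) cube([89, 1342, 24]);
translate([1815, 0, 370]) cube([89, 1342, 24]);


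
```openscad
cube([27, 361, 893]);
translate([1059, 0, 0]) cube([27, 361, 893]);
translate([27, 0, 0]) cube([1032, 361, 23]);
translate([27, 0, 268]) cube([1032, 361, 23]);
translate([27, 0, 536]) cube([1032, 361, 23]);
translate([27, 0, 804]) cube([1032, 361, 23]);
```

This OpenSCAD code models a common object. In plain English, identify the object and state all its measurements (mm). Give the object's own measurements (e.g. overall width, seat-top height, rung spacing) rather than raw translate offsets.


An open bookshelf. Two side panels, each 27 mm thick, 361 mm deep and 893 mm tall, stand 1086 mm apart (outside-to-outside). Between them sit 4 shelves, each 23 mm thick and 361 mm deep, spanning the full gap between the sides. The bottom shelf rests on the floor (its underside at z = 0) and the clear gap between one shelf's top and the next shelf's underside is 245 mm.


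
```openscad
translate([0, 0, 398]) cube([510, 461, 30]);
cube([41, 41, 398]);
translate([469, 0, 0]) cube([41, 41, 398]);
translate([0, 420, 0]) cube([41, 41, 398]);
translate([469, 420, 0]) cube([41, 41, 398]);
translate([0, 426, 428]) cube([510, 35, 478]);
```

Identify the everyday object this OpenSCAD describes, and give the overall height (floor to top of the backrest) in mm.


A chair. The overall height is 906 mm.

A slab on four corner posts with a tall panel at the back — a chair. The seat slab sits at z = 398 with thickness 30, and the 478 mm backrest starts at the seat top, so the overall height is 398 + 30 + 478 = 906 mm.


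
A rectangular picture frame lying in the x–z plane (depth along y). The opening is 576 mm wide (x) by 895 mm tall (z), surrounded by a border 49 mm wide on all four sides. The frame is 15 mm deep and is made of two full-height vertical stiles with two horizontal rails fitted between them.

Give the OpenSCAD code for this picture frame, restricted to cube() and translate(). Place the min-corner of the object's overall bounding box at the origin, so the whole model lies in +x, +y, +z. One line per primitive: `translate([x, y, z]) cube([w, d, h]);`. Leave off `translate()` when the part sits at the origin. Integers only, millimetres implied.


cube([49, 15, 993]);
translate([625, 0, 0]) cube([49, 15, 993]);
translate([49, 0, 0]) cube([576, 15, 49]);
translate([49, 0, 944]) cube([576, 15, 49]);


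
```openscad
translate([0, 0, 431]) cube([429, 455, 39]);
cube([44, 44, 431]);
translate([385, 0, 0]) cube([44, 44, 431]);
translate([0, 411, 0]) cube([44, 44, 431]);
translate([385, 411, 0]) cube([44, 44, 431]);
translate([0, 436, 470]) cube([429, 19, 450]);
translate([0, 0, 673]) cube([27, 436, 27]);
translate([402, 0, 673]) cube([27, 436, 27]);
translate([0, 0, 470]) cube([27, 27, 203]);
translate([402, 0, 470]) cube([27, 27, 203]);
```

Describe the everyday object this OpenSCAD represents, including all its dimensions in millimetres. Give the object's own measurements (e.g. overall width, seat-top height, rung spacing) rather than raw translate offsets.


A chair. The seat is a 429×455×39 mm slab with its top at z = 470 mm, on four 44×44 mm corner legs (flush with the seat edges, standing on z = 0). A flat backrest 19 mm thick, 450 mm tall, spans the full seat width and rises from the seat top along its +y edge, rear face flush with the rear of the seat. Two armrests of 27×27 mm section run along each side from the seat's front edge to the front of the backrest, top faces 230 mm above the seat top and outer faces flush with the seat's x-edges; a 27×27 mm post under the front of each armrest stands on the seat at the front corner.


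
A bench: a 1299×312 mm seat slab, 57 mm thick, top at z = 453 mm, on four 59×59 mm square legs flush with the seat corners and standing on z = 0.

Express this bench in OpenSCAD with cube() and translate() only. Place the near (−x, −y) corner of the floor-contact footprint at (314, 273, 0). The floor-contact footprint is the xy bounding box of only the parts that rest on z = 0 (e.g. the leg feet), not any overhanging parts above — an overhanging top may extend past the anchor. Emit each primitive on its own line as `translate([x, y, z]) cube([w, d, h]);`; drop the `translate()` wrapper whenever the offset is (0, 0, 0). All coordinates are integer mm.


translate([314, 273, 396]) cube([1299, 312, 57]);
translate([314, 273, 0]) cube([59, 59, 396]);
translate([314, 526, 0]) cube([59, 59, 396]);
translate([1554, 273, 0]) cube([59, 59, 396]);
translate([1554, 526, 0]) cube([59, 59, 396]);


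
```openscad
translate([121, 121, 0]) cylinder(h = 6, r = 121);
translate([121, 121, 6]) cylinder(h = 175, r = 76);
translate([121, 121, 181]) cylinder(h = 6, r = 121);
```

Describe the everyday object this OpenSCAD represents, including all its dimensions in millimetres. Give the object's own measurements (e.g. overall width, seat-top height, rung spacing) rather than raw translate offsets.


A spool: two coaxial disc flanges of radius 121 mm and thickness 6 mm, joined by a core cylinder of radius 76 mm and height 175 mm. The lower flange rests on z = 0 and the three cylinders share a vertical axis.


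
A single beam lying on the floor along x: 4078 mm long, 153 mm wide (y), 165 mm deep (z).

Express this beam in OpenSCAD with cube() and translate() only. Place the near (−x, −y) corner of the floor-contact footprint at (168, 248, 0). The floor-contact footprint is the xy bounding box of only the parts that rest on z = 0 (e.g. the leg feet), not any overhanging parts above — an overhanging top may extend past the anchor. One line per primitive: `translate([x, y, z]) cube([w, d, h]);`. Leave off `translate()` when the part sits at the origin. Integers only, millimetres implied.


translate([168, 248, 0]) cube([4078, 153, 165]);


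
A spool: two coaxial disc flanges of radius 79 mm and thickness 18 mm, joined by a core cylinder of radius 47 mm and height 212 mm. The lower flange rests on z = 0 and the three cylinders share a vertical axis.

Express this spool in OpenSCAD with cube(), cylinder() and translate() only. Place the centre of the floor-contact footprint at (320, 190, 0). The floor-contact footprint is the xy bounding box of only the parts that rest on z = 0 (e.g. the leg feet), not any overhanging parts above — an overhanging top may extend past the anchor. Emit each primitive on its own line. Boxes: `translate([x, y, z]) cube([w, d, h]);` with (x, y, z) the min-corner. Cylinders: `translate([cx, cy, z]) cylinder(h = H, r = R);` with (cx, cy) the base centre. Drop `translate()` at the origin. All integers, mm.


translate([320, 190, 0]) cylinder(h = 18, r = 79);
translate([320, 190, 18]) cylinder(h = 212, r = 47);
translate([320, 190, 230]) cylinder(h = 18, r = 79);


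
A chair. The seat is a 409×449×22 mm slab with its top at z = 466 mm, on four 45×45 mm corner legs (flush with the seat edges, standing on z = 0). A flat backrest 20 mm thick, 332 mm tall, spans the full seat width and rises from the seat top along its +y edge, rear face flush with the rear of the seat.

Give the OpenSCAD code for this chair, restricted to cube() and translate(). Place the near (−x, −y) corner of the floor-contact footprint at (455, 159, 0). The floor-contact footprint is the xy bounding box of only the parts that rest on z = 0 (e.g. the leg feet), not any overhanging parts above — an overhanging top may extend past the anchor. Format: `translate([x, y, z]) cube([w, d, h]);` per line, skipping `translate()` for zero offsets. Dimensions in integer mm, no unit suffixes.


translate([455, 159, 444]) cube([409, 449, 22]);
translate([455, 159, 0]) cube([45, 45, 444]);
translate([819, 159, 0]) cube([45, 45, 444]);
translate([455, 563, 0]) cube([45, 45, 444]);
translate([819, 563, 0]) cube([45, 45, 444]);
translate([455, 588, 466]) cube([409, 20, 332]);


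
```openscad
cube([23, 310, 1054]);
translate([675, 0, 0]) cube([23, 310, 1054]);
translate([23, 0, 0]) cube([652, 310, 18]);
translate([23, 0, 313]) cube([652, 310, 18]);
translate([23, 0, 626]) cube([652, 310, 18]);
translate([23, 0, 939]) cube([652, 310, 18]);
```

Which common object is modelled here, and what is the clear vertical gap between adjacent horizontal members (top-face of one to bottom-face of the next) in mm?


A bookshelf. The clear shelf gap is 295 mm.

Two tall side panels with 4 horizontal boards between them — a bookshelf. The first two shelf undersides are at z = 0 and z = 313; with shelf thickness 18, the clear gap is 313 − 0 − 18 = 295 mm.


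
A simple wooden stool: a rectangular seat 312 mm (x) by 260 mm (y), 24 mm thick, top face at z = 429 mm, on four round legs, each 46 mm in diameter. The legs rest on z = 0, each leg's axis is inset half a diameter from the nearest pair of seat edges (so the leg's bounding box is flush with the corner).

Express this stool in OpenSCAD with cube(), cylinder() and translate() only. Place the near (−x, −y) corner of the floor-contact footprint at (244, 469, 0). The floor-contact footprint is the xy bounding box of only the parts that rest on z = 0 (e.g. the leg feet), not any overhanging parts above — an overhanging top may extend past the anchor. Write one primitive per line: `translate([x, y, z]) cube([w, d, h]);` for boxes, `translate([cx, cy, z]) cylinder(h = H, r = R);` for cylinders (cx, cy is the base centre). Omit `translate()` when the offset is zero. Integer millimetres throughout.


// leg_h = 429 - 24 = 405
translate([244, 469, 405]) cube([312, 260, 24]);
translate([267, 492, 0]) cylinder(h = 405, r = 23);
translate([533, 492, 0]) cylinder(h = 405, r = 23);
translate([267, 706, 0]) cylinder(h = 405, r = 23);
translate([533, 706, 0]) cylinder(h = 405, r = 23);


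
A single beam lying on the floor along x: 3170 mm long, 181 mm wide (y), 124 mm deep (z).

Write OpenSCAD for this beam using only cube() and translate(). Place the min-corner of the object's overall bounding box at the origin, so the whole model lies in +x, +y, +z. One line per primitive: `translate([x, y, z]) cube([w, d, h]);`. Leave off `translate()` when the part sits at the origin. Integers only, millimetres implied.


cube([3170, 181, 124]);


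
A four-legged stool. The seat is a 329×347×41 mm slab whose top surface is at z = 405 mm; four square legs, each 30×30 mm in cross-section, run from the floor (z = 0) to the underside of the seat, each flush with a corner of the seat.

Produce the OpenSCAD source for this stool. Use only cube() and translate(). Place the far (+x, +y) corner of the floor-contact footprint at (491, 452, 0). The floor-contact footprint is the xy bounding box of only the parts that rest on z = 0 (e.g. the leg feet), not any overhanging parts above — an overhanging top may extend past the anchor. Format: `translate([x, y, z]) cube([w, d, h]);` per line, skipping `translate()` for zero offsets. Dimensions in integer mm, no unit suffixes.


translate([162, 105, 364]) cube([329, 347, 41]);
translate([162, 105, 0]) cube([30, 30, 364]);
translate([461, 105, 0]) cube([30, 30, 364]);
translate([162, 422, 0]) cube([30, 30, 364]);
translate([461, 422, 0]) cube([30, 30, 364]);


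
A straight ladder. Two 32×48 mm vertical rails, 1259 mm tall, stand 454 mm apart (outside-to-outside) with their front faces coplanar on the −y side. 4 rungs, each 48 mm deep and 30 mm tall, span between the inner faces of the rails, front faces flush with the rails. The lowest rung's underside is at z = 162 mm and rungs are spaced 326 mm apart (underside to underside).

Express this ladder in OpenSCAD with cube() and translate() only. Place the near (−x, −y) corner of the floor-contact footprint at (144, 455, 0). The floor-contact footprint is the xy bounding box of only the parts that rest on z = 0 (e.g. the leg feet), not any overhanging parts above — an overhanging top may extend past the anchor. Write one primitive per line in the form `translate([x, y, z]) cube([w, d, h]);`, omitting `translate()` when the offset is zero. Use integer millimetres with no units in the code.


translate([144, 455, 0]) cube([32, 48, 1259]);
translate([566, 455, 0]) cube([32, 48, 1259]);
translate([176, 455, 162]) cube([390, 48, 30]);
translate([176, 455, 488]) cube([390, 48, 30]);
translate([176, 455, 814]) cube([390, 48, 30]);
translate([176, 455, 1140]) cube([390, 48, 30]);


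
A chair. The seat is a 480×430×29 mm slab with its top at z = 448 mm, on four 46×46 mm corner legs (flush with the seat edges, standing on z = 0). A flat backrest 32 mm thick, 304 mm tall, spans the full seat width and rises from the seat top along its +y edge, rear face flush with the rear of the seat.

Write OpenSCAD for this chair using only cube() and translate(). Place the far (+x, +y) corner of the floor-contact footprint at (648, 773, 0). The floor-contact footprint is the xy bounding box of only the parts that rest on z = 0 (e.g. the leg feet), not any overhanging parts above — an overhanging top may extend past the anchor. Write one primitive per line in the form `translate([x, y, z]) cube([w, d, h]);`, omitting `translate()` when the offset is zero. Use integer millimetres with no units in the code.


// leg_h = 448 - 29 = 419
translate([168, 343, 419]) cube([480, 430, 29]);
translate([168, 343, 0]) cube([46, 46, 419]);
translate([602, 343, 0]) cube([46, 46, 419]);
translate([168, 727, 0]) cube([46, 46, 419]);
translate([602, 727, 0]) cube([46, 46, 419]);
translate([168, 741, 448]) cube([480, 32, 304]);


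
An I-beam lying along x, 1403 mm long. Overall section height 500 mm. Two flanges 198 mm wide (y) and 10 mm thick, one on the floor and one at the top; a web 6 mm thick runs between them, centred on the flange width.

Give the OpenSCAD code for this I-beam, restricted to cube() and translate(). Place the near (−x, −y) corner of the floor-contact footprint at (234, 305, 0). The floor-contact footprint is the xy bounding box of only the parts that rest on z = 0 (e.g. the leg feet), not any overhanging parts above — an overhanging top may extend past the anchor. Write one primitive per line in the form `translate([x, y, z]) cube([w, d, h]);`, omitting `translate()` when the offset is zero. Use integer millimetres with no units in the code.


translate([234, 305, 0]) cube([1403, 198, 10]);
translate([234, 401, 10]) cube([1403, 6, 480]);
translate([234, 305, 490]) cube([1403, 198, 10]);


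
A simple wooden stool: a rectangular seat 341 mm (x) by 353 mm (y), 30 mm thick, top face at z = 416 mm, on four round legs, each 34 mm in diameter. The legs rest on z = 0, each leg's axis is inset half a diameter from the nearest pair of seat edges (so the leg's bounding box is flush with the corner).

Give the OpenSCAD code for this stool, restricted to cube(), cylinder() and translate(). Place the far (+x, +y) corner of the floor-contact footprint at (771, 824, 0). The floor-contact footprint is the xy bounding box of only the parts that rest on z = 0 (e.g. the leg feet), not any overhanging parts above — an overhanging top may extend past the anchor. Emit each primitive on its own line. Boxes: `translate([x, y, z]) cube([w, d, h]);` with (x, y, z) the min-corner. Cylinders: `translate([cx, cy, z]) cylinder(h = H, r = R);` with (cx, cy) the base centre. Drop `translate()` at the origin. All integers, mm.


translate([430, 471, 386]) cube([341, 353, 30]);
translate([447, 488, 0]) cylinder(h = 386, r = 17);
translate([754, 488, 0]) cylinder(h = 386, r = 17);
translate([447, 807, 0]) cylinder(h = 386, r = 17);
translate([754, 807, 0]) cylinder(h = 386, r = 17);


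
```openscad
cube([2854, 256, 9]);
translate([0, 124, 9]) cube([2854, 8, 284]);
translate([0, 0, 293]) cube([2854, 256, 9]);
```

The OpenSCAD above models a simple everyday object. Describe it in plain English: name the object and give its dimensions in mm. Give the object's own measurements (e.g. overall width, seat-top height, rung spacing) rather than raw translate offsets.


An I-beam lying along x, 2854 mm long. Overall section height 302 mm. Two flanges 256 mm wide (y) and 9 mm thick, one on the floor and one at the top; a web 8 mm thick runs between them, centred on the flange width.


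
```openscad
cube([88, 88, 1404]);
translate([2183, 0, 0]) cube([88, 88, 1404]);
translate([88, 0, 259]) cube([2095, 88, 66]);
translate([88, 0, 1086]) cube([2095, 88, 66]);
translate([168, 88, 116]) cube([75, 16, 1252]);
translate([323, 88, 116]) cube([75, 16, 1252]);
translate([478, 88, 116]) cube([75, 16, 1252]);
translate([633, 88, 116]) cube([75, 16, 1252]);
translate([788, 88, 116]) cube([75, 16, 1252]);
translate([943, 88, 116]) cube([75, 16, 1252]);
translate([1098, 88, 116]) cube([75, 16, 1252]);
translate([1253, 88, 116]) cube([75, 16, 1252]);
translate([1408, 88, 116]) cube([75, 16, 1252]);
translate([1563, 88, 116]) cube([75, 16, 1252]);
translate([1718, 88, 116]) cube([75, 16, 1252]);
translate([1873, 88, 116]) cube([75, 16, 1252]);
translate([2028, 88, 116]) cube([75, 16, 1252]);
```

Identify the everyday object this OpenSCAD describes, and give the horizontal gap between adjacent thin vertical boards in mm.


A fence section. The picket gap is 80 mm.

Two posts, two rails, 13 pickets — a fence section. Span 2095 mm holds 13 pickets of 75 mm with 14 equal gaps: ⌊(2095 − 13·75) / 14⌋ = 80 mm.


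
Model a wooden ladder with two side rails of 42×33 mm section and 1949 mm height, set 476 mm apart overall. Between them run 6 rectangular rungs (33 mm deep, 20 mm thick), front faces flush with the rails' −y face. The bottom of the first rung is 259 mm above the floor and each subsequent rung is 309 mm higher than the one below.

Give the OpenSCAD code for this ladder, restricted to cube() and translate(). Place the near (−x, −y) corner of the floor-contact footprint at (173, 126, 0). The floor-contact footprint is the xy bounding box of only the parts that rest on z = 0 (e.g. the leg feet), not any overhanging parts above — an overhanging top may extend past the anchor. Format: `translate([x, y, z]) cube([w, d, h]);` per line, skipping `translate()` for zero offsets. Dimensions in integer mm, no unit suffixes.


// rung span = 476 - 2*42 = 392
// rung[k] z = 259 + k*309
translate([173, 126, 0]) cube([42, 33, 1949]);
translate([607, 126, 0]) cube([42, 33, 1949]);
translate([215, 126, 259]) cube([392, 33, 20]);
translate([215, 126, 568]) cube([392, 33, 20]);
translate([215, 126, 877]) cube([392, 33, 20]);
translate([215, 126, 1186]) cube([392, 33, 20]);
translate([215, 126, 1495]) cube([392, 33, 20]);
translate([215, 126, 1804]) cube([392, 33, 20]);


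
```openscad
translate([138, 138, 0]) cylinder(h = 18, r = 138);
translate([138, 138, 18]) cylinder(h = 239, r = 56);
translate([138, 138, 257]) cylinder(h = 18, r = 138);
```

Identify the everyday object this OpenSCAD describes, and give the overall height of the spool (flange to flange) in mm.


A spool. The overall height is 275 mm.

Three coaxial cylinders, large–small–large — a spool. Two 18 mm flanges and a 239 mm core give 18 + 239 + 18 = 275 mm.


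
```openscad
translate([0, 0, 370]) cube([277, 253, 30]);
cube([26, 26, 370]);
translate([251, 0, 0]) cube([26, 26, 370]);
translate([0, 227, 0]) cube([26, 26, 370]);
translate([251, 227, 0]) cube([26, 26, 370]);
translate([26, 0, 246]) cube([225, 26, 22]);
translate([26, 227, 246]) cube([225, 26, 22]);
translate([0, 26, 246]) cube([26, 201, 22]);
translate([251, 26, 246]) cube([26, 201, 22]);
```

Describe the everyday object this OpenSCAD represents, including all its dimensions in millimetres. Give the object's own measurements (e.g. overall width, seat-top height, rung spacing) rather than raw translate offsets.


A four-legged stool. The seat is a 277×253×30 mm slab whose top surface is at z = 400 mm; four square legs, each 26×26 mm in cross-section, run from the floor (z = 0) to the underside of the seat, each flush with a corner of the seat. Four stretchers, 26 mm wide and 22 mm tall, connect adjacent legs with their undersides at z = 246 mm, each running between the inner faces of the legs it joins and aligned with the legs' outer faces on the other axis.


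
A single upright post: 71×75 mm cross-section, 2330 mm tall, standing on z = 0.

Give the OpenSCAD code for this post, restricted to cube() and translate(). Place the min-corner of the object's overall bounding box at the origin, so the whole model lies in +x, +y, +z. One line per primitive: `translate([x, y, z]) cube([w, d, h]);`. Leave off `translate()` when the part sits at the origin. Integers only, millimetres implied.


cube([71, 75, 2330]);


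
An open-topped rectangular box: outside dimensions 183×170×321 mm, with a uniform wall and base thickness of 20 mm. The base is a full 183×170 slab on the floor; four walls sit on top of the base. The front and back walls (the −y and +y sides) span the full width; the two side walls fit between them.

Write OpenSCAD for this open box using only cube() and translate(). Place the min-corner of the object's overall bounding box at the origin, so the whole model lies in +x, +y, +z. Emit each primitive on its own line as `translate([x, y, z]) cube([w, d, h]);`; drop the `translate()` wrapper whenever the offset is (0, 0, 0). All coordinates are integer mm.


cube([183, 170, 20]);
translate([0, 0, 20]) cube([183, 20, 301]);
translate([0, 150, 20]) cube([183, 20, 301]);
translate([0, 20, 20]) cube([20, 130, 301]);
translate([163, 20, 20]) cube([20, 130, 301]);


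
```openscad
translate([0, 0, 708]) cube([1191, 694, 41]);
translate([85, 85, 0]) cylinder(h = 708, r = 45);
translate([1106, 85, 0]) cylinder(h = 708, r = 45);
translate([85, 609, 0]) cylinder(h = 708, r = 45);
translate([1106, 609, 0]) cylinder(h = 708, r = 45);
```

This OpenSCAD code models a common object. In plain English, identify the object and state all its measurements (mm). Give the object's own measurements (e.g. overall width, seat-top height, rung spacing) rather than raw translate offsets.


A rectangular dining table. The top is 1191×694×41 mm with its upper surface at z = 749 mm. It stands on four round legs of 90 mm diameter, each leg's bounding box inset 40 mm from the nearest pair of top edges, running from the floor to the underside of the top.


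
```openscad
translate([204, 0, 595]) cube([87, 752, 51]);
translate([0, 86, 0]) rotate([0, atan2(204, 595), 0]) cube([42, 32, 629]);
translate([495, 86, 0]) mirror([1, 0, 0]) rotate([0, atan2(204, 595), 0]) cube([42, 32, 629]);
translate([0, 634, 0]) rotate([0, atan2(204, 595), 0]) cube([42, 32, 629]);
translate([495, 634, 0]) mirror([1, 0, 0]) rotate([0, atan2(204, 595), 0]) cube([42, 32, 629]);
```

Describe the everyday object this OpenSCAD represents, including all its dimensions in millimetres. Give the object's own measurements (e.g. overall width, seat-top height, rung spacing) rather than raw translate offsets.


A sawhorse. A 87×752×51 mm beam (x, y, z) sits on two A-frame leg pairs. Each pair is two raked legs of 42×32 mm section (32 mm along y) splaying symmetrically in x. Each leg rises 595 mm vertically over 204 mm of horizontal reach and is 629 mm long along its own axis. Every leg's outer bottom edge rests on the floor and its outer top edge meets a bottom edge of the beam — the left legs (tilting toward +x) meet the beam's −x bottom edge, the right legs (their mirror images, tilting toward −x) meet its +x bottom edge — so the leg tops tuck under the beam, the beam's underside is 595 mm above the floor, and the feet are 495 mm apart outside-to-outside with the beam centred between them. The two leg pairs are set in 86 mm from either end of the beam.


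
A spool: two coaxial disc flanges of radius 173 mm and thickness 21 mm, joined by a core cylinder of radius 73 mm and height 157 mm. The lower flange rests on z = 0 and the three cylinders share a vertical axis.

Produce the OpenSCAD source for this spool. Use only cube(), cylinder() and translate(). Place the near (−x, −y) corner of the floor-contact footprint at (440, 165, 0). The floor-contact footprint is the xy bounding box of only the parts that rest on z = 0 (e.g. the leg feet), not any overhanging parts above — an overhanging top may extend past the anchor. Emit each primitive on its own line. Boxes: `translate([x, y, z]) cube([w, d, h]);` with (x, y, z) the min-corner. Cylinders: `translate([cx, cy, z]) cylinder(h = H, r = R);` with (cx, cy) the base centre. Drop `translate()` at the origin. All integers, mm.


translate([613, 338, 0]) cylinder(h = 21, r = 173);
translate([613, 338, 21]) cylinder(h = 157, r = 73);
translate([613, 338, 178]) cylinder(h = 21, r = 173);


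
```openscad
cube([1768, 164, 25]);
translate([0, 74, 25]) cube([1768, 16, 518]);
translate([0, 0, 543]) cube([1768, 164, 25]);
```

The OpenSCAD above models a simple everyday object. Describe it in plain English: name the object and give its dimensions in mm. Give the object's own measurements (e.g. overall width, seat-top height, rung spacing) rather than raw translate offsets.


An I-beam lying along x, 1768 mm long. Overall section height 568 mm. Two flanges 164 mm wide (y) and 25 mm thick, one on the floor and one at the top; a web 16 mm thick runs between them, centred on the flange width.


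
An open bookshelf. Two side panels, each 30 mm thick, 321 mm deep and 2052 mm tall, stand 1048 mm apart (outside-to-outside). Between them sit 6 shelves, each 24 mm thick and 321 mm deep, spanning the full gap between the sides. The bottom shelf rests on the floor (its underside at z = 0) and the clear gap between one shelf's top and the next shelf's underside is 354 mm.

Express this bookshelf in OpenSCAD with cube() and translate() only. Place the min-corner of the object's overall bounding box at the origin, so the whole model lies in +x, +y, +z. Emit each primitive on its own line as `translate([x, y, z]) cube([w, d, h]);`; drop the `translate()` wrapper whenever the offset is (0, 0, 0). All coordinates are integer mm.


cube([30, 321, 2052]);
translate([1018, 0, 0]) cube([30, 321, 2052]);
translate([30, 0, 0]) cube([988, 321, 24]);
translate([30, 0, 378]) cube([988, 321, 24]);
translate([30, 0, 756]) cube([988, 321, 24]);
translate([30, 0, 1134]) cube([988, 321, 24]);
translate([30, 0, 1512]) cube([988, 321, 24]);
translate([30, 0, 1890]) cube([988, 321, 24]);


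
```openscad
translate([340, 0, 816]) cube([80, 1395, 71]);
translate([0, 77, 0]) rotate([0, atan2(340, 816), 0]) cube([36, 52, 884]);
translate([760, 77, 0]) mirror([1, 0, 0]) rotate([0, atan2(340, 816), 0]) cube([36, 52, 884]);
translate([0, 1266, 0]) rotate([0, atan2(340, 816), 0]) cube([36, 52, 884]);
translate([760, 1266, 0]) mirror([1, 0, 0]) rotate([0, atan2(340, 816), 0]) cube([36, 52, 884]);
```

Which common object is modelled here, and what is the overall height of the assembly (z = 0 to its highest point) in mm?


A sawhorse. The overall height is 887 mm.

A beam across two mirrored pairs of raked legs — a sawhorse. The beam's underside is at z = 816 (matching the legs' vertical rise in atan2(340, 816)) and the beam is 71 mm tall, so its top is at 816 + 71 = 887 mm. The raked legs top out at the beam's underside, so that is the highest point.


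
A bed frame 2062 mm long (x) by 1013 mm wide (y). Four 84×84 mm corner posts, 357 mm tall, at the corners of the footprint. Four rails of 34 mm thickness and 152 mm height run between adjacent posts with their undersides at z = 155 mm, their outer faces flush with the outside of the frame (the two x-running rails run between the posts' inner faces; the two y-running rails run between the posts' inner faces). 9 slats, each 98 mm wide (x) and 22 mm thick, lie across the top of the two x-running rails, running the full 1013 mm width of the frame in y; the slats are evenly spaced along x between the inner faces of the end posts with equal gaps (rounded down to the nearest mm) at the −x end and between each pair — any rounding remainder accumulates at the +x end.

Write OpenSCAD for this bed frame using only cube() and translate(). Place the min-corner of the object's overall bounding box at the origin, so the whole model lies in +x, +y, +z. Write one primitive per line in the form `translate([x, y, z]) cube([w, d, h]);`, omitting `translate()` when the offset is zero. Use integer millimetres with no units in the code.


cube([84, 84, 357]);
translate([0, 929, 0]) cube([84, 84, 357]);
translate([1978, 0, 0]) cube([84, 84, 357]);
translate([1978, 929, 0]) cube([84, 84, 357]);
translate([84, 0, 155]) cube([1894, 34, 152]);
translate([84, 979, 155]) cube([1894, 34, 152]);
translate([0, 84, 155]) cube([34, 845, 152]);
translate([2028, 84, 155]) cube([34, 845, 152]);
translate([185, 0, 307]) cube([98, 1013, 22]);
translate([384, 0, 307]) cube([98, 1013, 22]);
translate([583, 0, 307]) cube([98, 1013, 22]);
translate([782, 0, 307]) cube([98, 1013, 22]);
translate([981, 0, 307]) cube([98, 1013, 22]);
translate([1180, 0, 307]) cube([98, 1013, 22]);
translate([1379, 0, 307]) cube([98, 1013, 22]);
translate([1578, 0, 307]) cube([98, 1013, 22]);
translate([1777, 0, 307]) cube([98, 1013, 22]);


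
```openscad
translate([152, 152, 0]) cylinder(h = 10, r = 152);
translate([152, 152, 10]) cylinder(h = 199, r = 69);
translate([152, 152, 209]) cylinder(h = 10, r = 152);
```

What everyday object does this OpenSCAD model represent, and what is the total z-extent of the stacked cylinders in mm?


A spool. The overall height is 219 mm.

Three coaxial cylinders, large–small–large — a spool. Two 10 mm flanges and a 199 mm core give 10 + 199 + 10 = 219 mm.


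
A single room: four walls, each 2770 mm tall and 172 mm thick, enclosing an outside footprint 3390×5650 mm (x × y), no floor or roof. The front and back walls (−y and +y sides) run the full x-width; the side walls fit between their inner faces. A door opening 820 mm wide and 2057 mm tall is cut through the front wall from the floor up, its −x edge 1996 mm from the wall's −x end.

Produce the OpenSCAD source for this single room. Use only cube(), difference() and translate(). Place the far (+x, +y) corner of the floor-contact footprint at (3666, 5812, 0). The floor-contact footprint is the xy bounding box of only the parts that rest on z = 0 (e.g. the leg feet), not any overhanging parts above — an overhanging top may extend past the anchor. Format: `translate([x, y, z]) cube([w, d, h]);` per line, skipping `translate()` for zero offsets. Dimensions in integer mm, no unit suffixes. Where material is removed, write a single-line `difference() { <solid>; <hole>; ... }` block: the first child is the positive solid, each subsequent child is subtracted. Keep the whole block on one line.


difference() { translate([276, 162, 0]) cube([3390, 172, 2770]); translate([2272, 162, 0]) cube([820, 172, 2057]); }
translate([276, 5640, 0]) cube([3390, 172, 2770]);
translate([276, 334, 0]) cube([172, 5306, 2770]);
translate([3494, 334, 0]) cube([172, 5306, 2770]);


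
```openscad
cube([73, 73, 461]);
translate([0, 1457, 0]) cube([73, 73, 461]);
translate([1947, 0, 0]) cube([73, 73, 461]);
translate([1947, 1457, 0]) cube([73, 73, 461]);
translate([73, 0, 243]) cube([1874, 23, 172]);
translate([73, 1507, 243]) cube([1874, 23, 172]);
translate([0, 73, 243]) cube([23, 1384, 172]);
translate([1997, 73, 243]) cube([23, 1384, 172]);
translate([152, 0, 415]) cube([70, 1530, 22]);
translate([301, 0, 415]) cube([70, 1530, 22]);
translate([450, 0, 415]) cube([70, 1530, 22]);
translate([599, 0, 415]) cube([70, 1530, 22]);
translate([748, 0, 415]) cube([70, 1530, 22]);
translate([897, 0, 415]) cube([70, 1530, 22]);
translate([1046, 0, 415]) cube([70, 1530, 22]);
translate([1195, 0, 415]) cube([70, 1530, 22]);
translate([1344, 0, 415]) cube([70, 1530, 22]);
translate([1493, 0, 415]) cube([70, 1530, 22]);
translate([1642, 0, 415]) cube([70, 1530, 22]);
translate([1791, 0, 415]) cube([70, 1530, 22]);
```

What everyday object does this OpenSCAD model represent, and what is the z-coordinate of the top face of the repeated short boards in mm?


A bed frame. The slat-top height is 437 mm.

Four posts, four rails, and a row of slats — a bed frame. Slats sit on the rails at z = 243 + 172 = 415; with slat thickness 22, the top is 437 mm.


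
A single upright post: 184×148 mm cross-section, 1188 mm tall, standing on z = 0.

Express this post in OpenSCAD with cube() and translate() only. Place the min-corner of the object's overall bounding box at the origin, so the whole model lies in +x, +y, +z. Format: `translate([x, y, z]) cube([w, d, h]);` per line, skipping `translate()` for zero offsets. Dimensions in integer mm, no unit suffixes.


cube([184, 148, 1188]);
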